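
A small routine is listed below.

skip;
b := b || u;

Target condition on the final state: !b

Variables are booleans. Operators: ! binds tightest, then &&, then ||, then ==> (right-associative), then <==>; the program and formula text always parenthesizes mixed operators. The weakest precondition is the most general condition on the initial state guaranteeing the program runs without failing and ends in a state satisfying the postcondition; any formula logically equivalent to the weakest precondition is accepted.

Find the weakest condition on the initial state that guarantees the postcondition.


Working backward. After the program, !b must hold.
Before b := b || u: !(b || u)
Before skip: !(b || u)
Answer: WP = !(b || u)


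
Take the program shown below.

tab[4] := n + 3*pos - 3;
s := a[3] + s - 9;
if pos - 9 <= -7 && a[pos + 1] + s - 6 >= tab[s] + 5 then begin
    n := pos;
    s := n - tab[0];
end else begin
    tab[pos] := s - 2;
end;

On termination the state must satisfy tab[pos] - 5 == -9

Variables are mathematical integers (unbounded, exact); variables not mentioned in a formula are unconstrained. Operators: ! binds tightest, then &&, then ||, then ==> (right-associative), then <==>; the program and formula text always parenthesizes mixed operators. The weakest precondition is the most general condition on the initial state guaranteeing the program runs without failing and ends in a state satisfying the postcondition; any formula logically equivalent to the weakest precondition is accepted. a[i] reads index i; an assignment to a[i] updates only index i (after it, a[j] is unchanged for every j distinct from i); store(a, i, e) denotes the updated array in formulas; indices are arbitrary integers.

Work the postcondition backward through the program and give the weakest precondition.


Working backward. After the program, the postcondition tab[pos] - 5 == -9 must hold; in canonical form it is tab[pos] == -4.
Then branch requires tab[pos] == -4; else branch requires store(tab, pos, s - 2)[pos] == -4.
Before the if: ((pos <= 2 && a[pos + 1] + s >= tab[s] + 11) ==> tab[pos] == -4) && ((!(pos <= 2 && a[pos + 1] + s >= tab[s] + 11)) ==> store(tab, pos, s - 2)[pos] == -4)
Before s := a[3] + s - 9: ((pos <= 2 && a[pos + 1] + a[3] + s >= tab[a[3] + s - 9] + 20) ==> tab[pos] == -4) && ((!(pos <= 2 && a[pos + 1] + a[3] + s >= tab[a[3] + s - 9] + 20)) ==> store(tab, pos, a[3] + s - 11)[pos] == -4)
Before tab[4] := n + 3*pos - 3: ((pos <= 2 && a[pos + 1] + a[3] + s >= store(tab, 4, n + 3*pos - 3)[a[3] + s - 9] + 20) ==> store(tab, 4, n + 3*pos - 3)[pos] == -4) && ((!(pos <= 2 && a[pos + 1] + a[3] + s >= store(tab, 4, n + 3*pos - 3)[a[3] + s - 9] + 20)) ==> store(store(tab, 4, n + 3*pos - 3), pos, a[3] + s - 11)[pos] == -4)
Answer: WP = ((pos <= 2 && a[pos + 1] + a[3] + s >= store(tab, 4, n + 3*pos - 3)[a[3] + s - 9] + 20) ==> store(tab, 4, n + 3*pos - 3)[pos] == -4) && ((!(pos <= 2 && a[pos + 1] + a[3] + s >= store(tab, 4, n + 3*pos - 3)[a[3] + s - 9] + 20)) ==> store(store(tab, 4, n + 3*pos - 3), pos, a[3] + s - 11)[pos] == -4)


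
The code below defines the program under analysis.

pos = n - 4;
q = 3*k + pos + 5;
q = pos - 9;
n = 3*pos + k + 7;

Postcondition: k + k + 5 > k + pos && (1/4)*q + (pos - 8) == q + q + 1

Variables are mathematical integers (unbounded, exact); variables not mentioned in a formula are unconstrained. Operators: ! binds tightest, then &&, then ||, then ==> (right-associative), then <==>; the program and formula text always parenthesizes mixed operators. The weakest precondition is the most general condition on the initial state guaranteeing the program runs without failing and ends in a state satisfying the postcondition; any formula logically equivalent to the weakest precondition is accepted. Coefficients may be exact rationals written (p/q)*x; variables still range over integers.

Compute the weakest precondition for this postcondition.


Working backward. After the program, the postcondition k + k + 5 > k + pos && (1/4)*q + (pos - 8) == q + q + 1 must hold; in canonical form it is k > pos - 5 && pos == (7/4)*q + 9.
Before n := 3*pos + k + 7: k > pos - 5 && pos == (7/4)*q + 9
Before q := pos - 9: k > pos - 5 && (3/4)*pos == 27/4
Before q := 3*k + pos + 5: k > pos - 5 && (3/4)*pos == 27/4
Before pos := n - 4: k > n - 9 && (3/4)*n == 39/4
Answer: WP = k > n - 9 && (3/4)*n == 39/4


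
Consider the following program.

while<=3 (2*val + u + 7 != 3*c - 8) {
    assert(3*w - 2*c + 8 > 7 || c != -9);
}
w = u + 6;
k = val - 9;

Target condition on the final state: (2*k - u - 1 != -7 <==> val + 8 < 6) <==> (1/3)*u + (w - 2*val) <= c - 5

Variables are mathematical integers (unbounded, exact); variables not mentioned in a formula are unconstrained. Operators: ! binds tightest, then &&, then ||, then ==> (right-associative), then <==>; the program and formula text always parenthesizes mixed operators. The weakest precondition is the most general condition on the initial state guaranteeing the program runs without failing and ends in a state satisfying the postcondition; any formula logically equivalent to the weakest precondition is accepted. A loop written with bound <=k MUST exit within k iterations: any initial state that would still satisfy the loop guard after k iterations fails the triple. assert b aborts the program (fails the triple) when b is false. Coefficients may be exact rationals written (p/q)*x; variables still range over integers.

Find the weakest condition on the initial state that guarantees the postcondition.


Working backward. After the program, the postcondition (2*k - u - 1 != -7 <==> val + 8 < 6) <==> (1/3)*u + (w - 2*val) <= c - 5 must hold; in canonical form it is (2*k != u - 6 <==> val < -2) <==> (1/3)*u + w <= c + 2*val - 5.
Before k := val - 9: (2*val != u + 12 <==> val < -2) <==> (1/3)*u + w <= c + 2*val - 5
Before w := u + 6: (2*val != u + 12 <==> val < -2) <==> (4/3)*u <= c + 2*val - 11
Before the loop (bound <=3), unroll the exhaustion recursion (WP_0 = exit-now case; WP_j = one more guarded iteration, up to j = 3):
  WP_0: (!(u + 2*val != 3*c - 15)) && ((2*val != u + 12 <==> val < -2) <==> (4/3)*u <= c + 2*val - 11)
  WP_1: (u + 2*val != 3*c - 15 ==> ((3*w > 2*c - 1 || c != -9) && (!(u + 2*val != 3*c - 15)) && ((2*val != u + 12 <==> val < -2) <==> (4/3)*u <= c + 2*val - 11))) && ((!(u + 2*val != 3*c - 15)) ==> ((2*val != u + 12 <==> val < -2) <==> (4/3)*u <= c + 2*val - 11))
  WP_2: (u + 2*val != 3*c - 15 ==> ((3*w > 2*c - 1 || c != -9) && (u + 2*val != 3*c - 15 ==> ((3*w > 2*c - 1 || c != -9) && (!(u + 2*val != 3*c - 15)) && ((2*val != u + 12 <==> val < -2) <==> (4/3)*u <= c + 2*val - 11))) && ((!(u + 2*val != 3*c - 15)) ==> ((2*val != u + 12 <==> val < -2) <==> (4/3)*u <= c + 2*val - 11)))) && ((!(u + 2*val != 3*c - 15)) ==> ((2*val != u + 12 <==> val < -2) <==> (4/3)*u <= c + 2*val - 11))
  WP_3: (u + 2*val != 3*c - 15 ==> ((3*w > 2*c - 1 || c != -9) && (u + 2*val != 3*c - 15 ==> ((3*w > 2*c - 1 || c != -9) && (u + 2*val != 3*c - 15 ==> ((3*w > 2*c - 1 || c != -9) && (!(u + 2*val != 3*c - 15)) && ((2*val != u + 12 <==> val < -2) <==> (4/3)*u <= c + 2*val - 11))) && ((!(u + 2*val != 3*c - 15)) ==> ((2*val != u + 12 <==> val < -2) <==> (4/3)*u <= c + 2*val - 11)))) && ((!(u + 2*val != 3*c - 15)) ==> ((2*val != u + 12 <==> val < -2) <==> (4/3)*u <= c + 2*val - 11)))) && ((!(u + 2*val != 3*c - 15)) ==> ((2*val != u + 12 <==> val < -2) <==> (4/3)*u <= c + 2*val - 11))
So before the loop: (u + 2*val != 3*c - 15 ==> ((3*w > 2*c - 1 || c != -9) && (u + 2*val != 3*c - 15 ==> ((3*w > 2*c - 1 || c != -9) && (u + 2*val != 3*c - 15 ==> ((3*w > 2*c - 1 || c != -9) && (!(u + 2*val != 3*c - 15)) && ((2*val != u + 12 <==> val < -2) <==> (4/3)*u <= c + 2*val - 11))) && ((!(u + 2*val != 3*c - 15)) ==> ((2*val != u + 12 <==> val < -2) <==> (4/3)*u <= c + 2*val - 11)))) && ((!(u + 2*val != 3*c - 15)) ==> ((2*val != u + 12 <==> val < -2) <==> (4/3)*u <= c + 2*val - 11)))) && ((!(u + 2*val != 3*c - 15)) ==> ((2*val != u + 12 <==> val < -2) <==> (4/3)*u <= c + 2*val - 11))
Answer: WP = (u + 2*val != 3*c - 15 ==> ((3*w > 2*c - 1 || c != -9) && (u + 2*val != 3*c - 15 ==> ((3*w > 2*c - 1 || c != -9) && (u + 2*val != 3*c - 15 ==> ((3*w > 2*c - 1 || c != -9) && (!(u + 2*val != 3*c - 15)) && ((2*val != u + 12 <==> val < -2) <==> (4/3)*u <= c + 2*val - 11))) && ((!(u + 2*val != 3*c - 15)) ==> ((2*val != u + 12 <==> val < -2) <==> (4/3)*u <= c + 2*val - 11)))) && ((!(u + 2*val != 3*c - 15)) ==> ((2*val != u + 12 <==> val < -2) <==> (4/3)*u <= c + 2*val - 11)))) && ((!(u + 2*val != 3*c - 15)) ==> ((2*val != u + 12 <==> val < -2) <==> (4/3)*u <= c + 2*val - 11))


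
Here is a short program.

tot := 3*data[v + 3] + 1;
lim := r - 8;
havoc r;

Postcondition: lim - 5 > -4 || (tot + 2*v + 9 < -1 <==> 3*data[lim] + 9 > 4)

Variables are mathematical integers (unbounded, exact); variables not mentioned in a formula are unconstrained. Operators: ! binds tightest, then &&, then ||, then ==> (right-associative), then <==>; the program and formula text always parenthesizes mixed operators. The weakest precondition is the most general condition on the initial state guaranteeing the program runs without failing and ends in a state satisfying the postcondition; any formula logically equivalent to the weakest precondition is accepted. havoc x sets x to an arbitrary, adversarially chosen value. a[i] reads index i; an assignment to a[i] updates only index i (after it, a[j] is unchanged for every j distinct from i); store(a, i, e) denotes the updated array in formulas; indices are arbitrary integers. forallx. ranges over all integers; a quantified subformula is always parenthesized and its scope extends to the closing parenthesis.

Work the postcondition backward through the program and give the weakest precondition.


Working backward. After the program, the postcondition lim - 5 > -4 || (tot + 2*v + 9 < -1 <==> 3*data[lim] + 9 > 4) must hold; in canonical form it is lim > 1 || (tot + 2*v < -10 <==> 3*data[lim] > -5).
Before havoc r: lim > 1 || (tot + 2*v < -10 <==> 3*data[lim] > -5)
Before lim := r - 8: r > 9 || (tot + 2*v < -10 <==> 3*data[r - 8] > -5)
Before tot := 3*data[v + 3] + 1: r > 9 || (3*data[v + 3] + 2*v < -11 <==> 3*data[r - 8] > -5)
Answer: WP = r > 9 || (3*data[v + 3] + 2*v < -11 <==> 3*data[r - 8] > -5)


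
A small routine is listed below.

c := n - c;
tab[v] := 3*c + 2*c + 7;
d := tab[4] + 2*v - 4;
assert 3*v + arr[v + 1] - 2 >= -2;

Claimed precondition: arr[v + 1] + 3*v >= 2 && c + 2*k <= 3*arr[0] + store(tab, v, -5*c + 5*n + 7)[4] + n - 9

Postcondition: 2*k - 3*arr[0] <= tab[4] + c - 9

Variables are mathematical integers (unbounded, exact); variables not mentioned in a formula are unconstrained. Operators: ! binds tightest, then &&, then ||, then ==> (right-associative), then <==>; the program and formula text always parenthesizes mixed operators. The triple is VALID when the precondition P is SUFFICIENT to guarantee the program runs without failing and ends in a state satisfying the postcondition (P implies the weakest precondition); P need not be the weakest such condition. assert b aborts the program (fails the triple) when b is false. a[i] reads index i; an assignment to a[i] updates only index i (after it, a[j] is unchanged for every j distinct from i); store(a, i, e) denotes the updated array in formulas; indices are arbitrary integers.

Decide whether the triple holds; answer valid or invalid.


Working backward. After the program, the postcondition 2*k - 3*arr[0] <= tab[4] + c - 9 must hold; in canonical form it is 2*k <= 3*arr[0] + tab[4] + c - 9.
Before assert 3*v + arr[v + 1] - 2 >= -2: arr[v + 1] + 3*v >= 0 && 2*k <= 3*arr[0] + tab[4] + c - 9
Before d := tab[4] + 2*v - 4: arr[v + 1] + 3*v >= 0 && 2*k <= 3*arr[0] + tab[4] + c - 9
Before tab[v] := 3*c + 2*c + 7: arr[v + 1] + 3*v >= 0 && 2*k <= 3*arr[0] + store(tab, v, 5*c + 7)[4] + c - 9
Before c := n - c: arr[v + 1] + 3*v >= 0 && c + 2*k <= 3*arr[0] + store(tab, v, -5*c + 5*n + 7)[4] + n - 9
The weakest precondition is arr[v + 1] + 3*v >= 0 && c + 2*k <= 3*arr[0] + store(tab, v, -5*c + 5*n + 7)[4] + n - 9.
Check whether arr[v + 1] + 3*v >= 2 && c + 2*k <= 3*arr[0] + store(tab, v, -5*c + 5*n + 7)[4] + n - 9 implies it.
Every state satisfying the precondition satisfies the weakest precondition: the implication holds.
Answer: valid


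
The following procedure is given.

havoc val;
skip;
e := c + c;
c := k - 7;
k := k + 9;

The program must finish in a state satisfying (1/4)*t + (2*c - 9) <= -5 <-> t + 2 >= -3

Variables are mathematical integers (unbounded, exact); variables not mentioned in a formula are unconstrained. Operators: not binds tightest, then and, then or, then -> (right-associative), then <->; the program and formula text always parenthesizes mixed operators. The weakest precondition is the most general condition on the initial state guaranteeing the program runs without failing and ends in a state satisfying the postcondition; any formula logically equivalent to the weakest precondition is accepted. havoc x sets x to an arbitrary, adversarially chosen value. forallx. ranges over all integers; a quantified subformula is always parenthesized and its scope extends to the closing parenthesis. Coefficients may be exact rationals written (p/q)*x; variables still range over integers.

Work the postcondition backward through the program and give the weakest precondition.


Working backward. After the program, the postcondition (1/4)*t + (2*c - 9) <= -5 <-> t + 2 >= -3 must hold; in canonical form it is 2*c + (1/4)*t <= 4 <-> t >= -5.
Before k := k + 9: 2*c + (1/4)*t <= 4 <-> t >= -5
Before c := k - 7: 2*k + (1/4)*t <= 18 <-> t >= -5
Before e := c + c: 2*k + (1/4)*t <= 18 <-> t >= -5
Before skip: 2*k + (1/4)*t <= 18 <-> t >= -5
Before havoc val: 2*k + (1/4)*t <= 18 <-> t >= -5
Answer: WP = 2*k + (1/4)*t <= 18 <-> t >= -5


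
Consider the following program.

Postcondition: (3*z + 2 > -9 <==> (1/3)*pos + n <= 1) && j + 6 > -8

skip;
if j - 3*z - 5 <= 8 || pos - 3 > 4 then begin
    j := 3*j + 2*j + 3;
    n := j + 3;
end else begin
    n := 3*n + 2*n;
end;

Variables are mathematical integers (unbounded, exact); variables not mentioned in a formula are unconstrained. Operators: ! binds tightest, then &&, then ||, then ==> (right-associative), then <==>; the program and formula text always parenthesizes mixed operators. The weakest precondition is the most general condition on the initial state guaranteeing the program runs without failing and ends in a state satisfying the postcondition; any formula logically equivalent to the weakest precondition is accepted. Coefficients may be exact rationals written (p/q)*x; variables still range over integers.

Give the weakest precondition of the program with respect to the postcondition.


Working backward. After the program, the postcondition (3*z + 2 > -9 <==> (1/3)*pos + n <= 1) && j + 6 > -8 must hold; in canonical form it is (3*z > -11 <==> n + (1/3)*pos <= 1) && j > -14.
Then branch requires (3*z > -11 <==> 5*j + (1/3)*pos <= -5) && 5*j > -17; else branch requires (3*z > -11 <==> 5*n + (1/3)*pos <= 1) && j > -14.
Before the if: ((j <= 3*z + 13 || pos > 7) ==> ((3*z > -11 <==> 5*j + (1/3)*pos <= -5) && 5*j > -17)) && ((!(j <= 3*z + 13 || pos > 7)) ==> ((3*z > -11 <==> 5*n + (1/3)*pos <= 1) && j > -14))
Before skip: ((j <= 3*z + 13 || pos > 7) ==> ((3*z > -11 <==> 5*j + (1/3)*pos <= -5) && 5*j > -17)) && ((!(j <= 3*z + 13 || pos > 7)) ==> ((3*z > -11 <==> 5*n + (1/3)*pos <= 1) && j > -14))
Answer: WP = ((j <= 3*z + 13 || pos > 7) ==> ((3*z > -11 <==> 5*j + (1/3)*pos <= -5) && 5*j > -17)) && ((!(j <= 3*z + 13 || pos > 7)) ==> ((3*z > -11 <==> 5*n + (1/3)*pos <= 1) && j > -14))


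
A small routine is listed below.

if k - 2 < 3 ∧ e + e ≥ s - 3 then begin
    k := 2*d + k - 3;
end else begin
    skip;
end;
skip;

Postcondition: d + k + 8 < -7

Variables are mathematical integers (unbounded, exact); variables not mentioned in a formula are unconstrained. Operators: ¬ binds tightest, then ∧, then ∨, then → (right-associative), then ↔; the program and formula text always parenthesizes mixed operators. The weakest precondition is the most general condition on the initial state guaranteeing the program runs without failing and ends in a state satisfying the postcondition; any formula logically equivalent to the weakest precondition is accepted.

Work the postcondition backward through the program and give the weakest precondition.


Working backward. After the program, the postcondition d + k + 8 < -7 must hold; in canonical form it is d + k < -15.
Before skip: d + k < -15
Then branch requires 3*d + k < -12; else branch requires d + k < -15.
Before the if: ((k < 5 ∧ 2*e ≥ s - 3) → 3*d + k < -12) ∧ ((¬(k < 5 ∧ 2*e ≥ s - 3)) → d + k < -15)
Answer: WP = ((k < 5 ∧ 2*e ≥ s - 3) → 3*d + k < -12) ∧ ((¬(k < 5 ∧ 2*e ≥ s - 3)) → d + k < -15)


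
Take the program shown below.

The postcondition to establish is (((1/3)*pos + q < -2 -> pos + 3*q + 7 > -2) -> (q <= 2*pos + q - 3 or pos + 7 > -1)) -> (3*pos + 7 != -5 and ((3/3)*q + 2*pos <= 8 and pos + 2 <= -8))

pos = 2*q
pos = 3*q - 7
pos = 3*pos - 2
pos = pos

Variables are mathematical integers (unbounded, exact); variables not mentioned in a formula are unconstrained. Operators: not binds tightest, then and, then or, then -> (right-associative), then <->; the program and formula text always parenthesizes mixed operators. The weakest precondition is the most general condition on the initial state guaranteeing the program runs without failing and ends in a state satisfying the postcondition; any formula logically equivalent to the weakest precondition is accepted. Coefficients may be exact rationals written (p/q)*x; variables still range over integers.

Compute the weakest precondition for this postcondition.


Working backward. After the program, the postcondition (((1/3)*pos + q < -2 -> pos + 3*q + 7 > -2) -> (q <= 2*pos + q - 3 or pos + 7 > -1)) -> (3*pos + 7 != -5 and ((3/3)*q + 2*pos <= 8 and pos + 2 <= -8)) must hold; in canonical form it is (((1/3)*pos + q < -2 -> pos + 3*q > -9) -> (2*pos >= 3 or pos > -8)) -> (3*pos != -12 and 2*pos + q <= 8 and pos <= -10).
Before pos := pos: (((1/3)*pos + q < -2 -> pos + 3*q > -9) -> (2*pos >= 3 or pos > -8)) -> (3*pos != -12 and 2*pos + q <= 8 and pos <= -10)
Before pos := 3*pos - 2: ((pos + q < -4/3 -> 3*pos + 3*q > -7) -> (6*pos >= 7 or 3*pos > -6)) -> (9*pos != -6 and 6*pos + q <= 12 and 3*pos <= -8)
Before pos := 3*q - 7: ((4*q < 17/3 -> 12*q > 14) -> (18*q >= 49 or 9*q > 15)) -> (27*q != 57 and 19*q <= 54 and 9*q <= 13)
Before pos := 2*q: ((4*q < 17/3 -> 12*q > 14) -> (18*q >= 49 or 9*q > 15)) -> (27*q != 57 and 19*q <= 54 and 9*q <= 13)
Answer: WP = ((4*q < 17/3 -> 12*q > 14) -> (18*q >= 49 or 9*q > 15)) -> (27*q != 57 and 19*q <= 54 and 9*q <= 13)


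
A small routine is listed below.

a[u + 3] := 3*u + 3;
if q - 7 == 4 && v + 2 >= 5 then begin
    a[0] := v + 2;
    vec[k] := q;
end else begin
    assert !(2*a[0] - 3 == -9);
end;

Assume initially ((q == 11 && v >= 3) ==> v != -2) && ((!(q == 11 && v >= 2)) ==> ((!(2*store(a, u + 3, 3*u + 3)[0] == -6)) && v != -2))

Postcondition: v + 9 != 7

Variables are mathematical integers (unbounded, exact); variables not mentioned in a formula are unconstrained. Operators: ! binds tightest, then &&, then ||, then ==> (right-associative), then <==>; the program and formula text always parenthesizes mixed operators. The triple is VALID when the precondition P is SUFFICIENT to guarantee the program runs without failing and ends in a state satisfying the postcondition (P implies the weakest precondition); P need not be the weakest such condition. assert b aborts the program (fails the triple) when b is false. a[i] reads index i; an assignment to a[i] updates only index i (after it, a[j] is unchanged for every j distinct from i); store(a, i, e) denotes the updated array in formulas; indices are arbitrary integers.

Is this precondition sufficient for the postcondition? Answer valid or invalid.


Working backward. After the program, the postcondition v + 9 != 7 must hold; in canonical form it is v != -2.
Then branch requires v != -2; else branch requires (!(2*a[0] == -6)) && v != -2.
Before the if: ((q == 11 && v >= 3) ==> v != -2) && ((!(q == 11 && v >= 3)) ==> ((!(2*a[0] == -6)) && v != -2))
Before a[u + 3] := 3*u + 3: ((q == 11 && v >= 3) ==> v != -2) && ((!(q == 11 && v >= 3)) ==> ((!(2*store(a, u + 3, 3*u + 3)[0] == -6)) && v != -2))
The weakest precondition is ((q == 11 && v >= 3) ==> v != -2) && ((!(q == 11 && v >= 3)) ==> ((!(2*store(a, u + 3, 3*u + 3)[0] == -6)) && v != -2)).
Check whether ((q == 11 && v >= 3) ==> v != -2) && ((!(q == 11 && v >= 2)) ==> ((!(2*store(a, u + 3, 3*u + 3)[0] == -6)) && v != -2)) implies it.
Countermodel: at the initial state a = {[-1] = 2, [0] = -3, elsewhere 2}, q = 11, u = -4, v = 2, the precondition holds but the weakest precondition fails.
Answer: invalid


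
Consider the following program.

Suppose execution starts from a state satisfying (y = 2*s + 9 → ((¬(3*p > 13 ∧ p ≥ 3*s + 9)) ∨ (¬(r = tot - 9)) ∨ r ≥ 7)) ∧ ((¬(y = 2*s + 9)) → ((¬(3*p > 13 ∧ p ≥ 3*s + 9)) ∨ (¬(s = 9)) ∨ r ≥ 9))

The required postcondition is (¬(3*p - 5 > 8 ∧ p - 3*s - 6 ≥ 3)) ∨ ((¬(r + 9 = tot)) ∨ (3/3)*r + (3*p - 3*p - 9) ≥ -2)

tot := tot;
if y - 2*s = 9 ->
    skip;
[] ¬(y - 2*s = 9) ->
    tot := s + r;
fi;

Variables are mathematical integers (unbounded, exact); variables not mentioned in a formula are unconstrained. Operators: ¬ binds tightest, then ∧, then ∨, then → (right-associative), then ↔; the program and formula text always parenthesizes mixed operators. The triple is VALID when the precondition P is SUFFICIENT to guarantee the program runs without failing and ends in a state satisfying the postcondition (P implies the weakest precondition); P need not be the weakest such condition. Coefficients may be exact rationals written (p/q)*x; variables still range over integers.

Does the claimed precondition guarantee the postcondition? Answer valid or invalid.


Working backward. After the program, the postcondition (¬(3*p - 5 > 8 ∧ p - 3*s - 6 ≥ 3)) ∨ ((¬(r + 9 = tot)) ∨ (3/3)*r + (3*p - 3*p - 9) ≥ -2) must hold; in canonical form it is (¬(3*p > 13 ∧ p ≥ 3*s + 9)) ∨ (¬(r = tot - 9)) ∨ r ≥ 7.
Then branch requires (¬(3*p > 13 ∧ p ≥ 3*s + 9)) ∨ (¬(r = tot - 9)) ∨ r ≥ 7; else branch requires (¬(3*p > 13 ∧ p ≥ 3*s + 9)) ∨ (¬(s = 9)) ∨ r ≥ 7.
Before the if: (y = 2*s + 9 → ((¬(3*p > 13 ∧ p ≥ 3*s + 9)) ∨ (¬(r = tot - 9)) ∨ r ≥ 7)) ∧ ((¬(y = 2*s + 9)) → ((¬(3*p > 13 ∧ p ≥ 3*s + 9)) ∨ (¬(s = 9)) ∨ r ≥ 7))
Before tot := tot: (y = 2*s + 9 → ((¬(3*p > 13 ∧ p ≥ 3*s + 9)) ∨ (¬(r = tot - 9)) ∨ r ≥ 7)) ∧ ((¬(y = 2*s + 9)) → ((¬(3*p > 13 ∧ p ≥ 3*s + 9)) ∨ (¬(s = 9)) ∨ r ≥ 7))
The weakest precondition is (y = 2*s + 9 → ((¬(3*p > 13 ∧ p ≥ 3*s + 9)) ∨ (¬(r = tot - 9)) ∨ r ≥ 7)) ∧ ((¬(y = 2*s + 9)) → ((¬(3*p > 13 ∧ p ≥ 3*s + 9)) ∨ (¬(s = 9)) ∨ r ≥ 7)).
Check whether (y = 2*s + 9 → ((¬(3*p > 13 ∧ p ≥ 3*s + 9)) ∨ (¬(r = tot - 9)) ∨ r ≥ 7)) ∧ ((¬(y = 2*s + 9)) → ((¬(3*p > 13 ∧ p ≥ 3*s + 9)) ∨ (¬(s = 9)) ∨ r ≥ 9)) implies it.
Every state satisfying the precondition satisfies the weakest precondition: the implication holds.
Answer: valid


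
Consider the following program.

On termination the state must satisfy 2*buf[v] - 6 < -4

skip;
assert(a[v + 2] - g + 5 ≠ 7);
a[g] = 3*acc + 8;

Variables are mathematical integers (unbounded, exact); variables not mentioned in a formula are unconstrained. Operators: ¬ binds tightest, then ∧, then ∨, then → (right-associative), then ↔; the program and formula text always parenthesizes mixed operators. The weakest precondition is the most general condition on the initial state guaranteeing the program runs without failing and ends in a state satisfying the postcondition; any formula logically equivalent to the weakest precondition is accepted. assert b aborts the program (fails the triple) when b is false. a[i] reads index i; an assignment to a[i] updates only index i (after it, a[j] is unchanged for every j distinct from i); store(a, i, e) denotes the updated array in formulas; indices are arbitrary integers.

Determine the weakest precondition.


Working backward. After the program, the postcondition 2*buf[v] - 6 < -4 must hold; in canonical form it is 2*buf[v] < 2.
Before a[g] := 3*acc + 8: 2*buf[v] < 2
Before assert a[v + 2] - g + 5 ≠ 7: a[v + 2] ≠ g + 2 ∧ 2*buf[v] < 2
Before skip: a[v + 2] ≠ g + 2 ∧ 2*buf[v] < 2
Answer: WP = a[v + 2] ≠ g + 2 ∧ 2*buf[v] < 2


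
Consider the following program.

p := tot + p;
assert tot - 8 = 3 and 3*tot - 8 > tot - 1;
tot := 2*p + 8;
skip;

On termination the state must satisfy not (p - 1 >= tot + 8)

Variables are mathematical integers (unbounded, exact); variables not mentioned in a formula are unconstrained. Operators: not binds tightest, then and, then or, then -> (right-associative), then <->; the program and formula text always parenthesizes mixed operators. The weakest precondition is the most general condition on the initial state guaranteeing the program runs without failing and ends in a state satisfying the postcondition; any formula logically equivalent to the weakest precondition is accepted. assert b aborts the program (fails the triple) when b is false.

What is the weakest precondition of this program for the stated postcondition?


Working backward. After the program, the postcondition not (p - 1 >= tot + 8) must hold; in canonical form it is not (p >= tot + 9).
Before skip: not (p >= tot + 9)
Before tot := 2*p + 8: not (p <= -17)
Before assert tot - 8 = 3 and 3*tot - 8 > tot - 1: tot = 11 and 2*tot > 7 and (not (p <= -17))
Before p := tot + p: tot = 11 and 2*tot > 7 and (not (p + tot <= -17))
Answer: WP = tot = 11 and 2*tot > 7 and (not (p + tot <= -17))


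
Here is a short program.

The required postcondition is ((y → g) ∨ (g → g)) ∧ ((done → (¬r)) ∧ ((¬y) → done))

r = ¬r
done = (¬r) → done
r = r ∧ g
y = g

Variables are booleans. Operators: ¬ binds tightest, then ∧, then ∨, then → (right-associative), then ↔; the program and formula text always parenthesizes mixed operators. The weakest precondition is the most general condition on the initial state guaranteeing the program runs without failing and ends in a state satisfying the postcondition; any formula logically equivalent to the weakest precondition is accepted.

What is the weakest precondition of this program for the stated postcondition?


Working backward. After the program, the postcondition ((y → g) ∨ (g → g)) ∧ ((done → (¬r)) ∧ ((¬y) → done)) must hold; in canonical form it is (done → (¬r)) ∧ ((¬y) → done).
Before y := g: (done → (¬r)) ∧ ((¬g) → done)
Before r := r ∧ g: (done → (¬(r ∧ g))) ∧ ((¬g) → done)
Before done := (¬r) → done: (((¬r) → done) → (¬(r ∧ g))) ∧ ((¬g) → ((¬r) → done))
Before r := ¬r: ((r → done) → (¬((¬r) ∧ g))) ∧ ((¬g) → (r → done))
Answer: WP = ((r → done) → (¬((¬r) ∧ g))) ∧ ((¬g) → (r → done))


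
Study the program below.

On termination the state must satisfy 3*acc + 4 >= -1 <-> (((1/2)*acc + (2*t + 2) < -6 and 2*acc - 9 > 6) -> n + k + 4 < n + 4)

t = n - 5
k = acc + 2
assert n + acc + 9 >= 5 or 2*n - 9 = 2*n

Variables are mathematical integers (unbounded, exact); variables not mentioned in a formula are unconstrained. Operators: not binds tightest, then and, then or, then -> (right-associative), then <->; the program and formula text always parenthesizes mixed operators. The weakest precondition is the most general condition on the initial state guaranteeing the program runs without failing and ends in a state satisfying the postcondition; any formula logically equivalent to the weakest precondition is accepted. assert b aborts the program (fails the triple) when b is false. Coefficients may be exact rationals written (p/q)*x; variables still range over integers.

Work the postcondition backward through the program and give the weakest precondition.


Working backward. After the program, the postcondition 3*acc + 4 >= -1 <-> (((1/2)*acc + (2*t + 2) < -6 and 2*acc - 9 > 6) -> n + k + 4 < n + 4) must hold; in canonical form it is 3*acc >= -5 <-> (((1/2)*acc + 2*t < -8 and 2*acc > 15) -> k < 0).
Before assert n + acc + 9 >= 5 or 2*n - 9 = 2*n: acc + n >= -4 and (3*acc >= -5 <-> (((1/2)*acc + 2*t < -8 and 2*acc > 15) -> k < 0))
Before k := acc + 2: acc + n >= -4 and (3*acc >= -5 <-> (((1/2)*acc + 2*t < -8 and 2*acc > 15) -> acc < -2))
Before t := n - 5: acc + n >= -4 and (3*acc >= -5 <-> (((1/2)*acc + 2*n < 2 and 2*acc > 15) -> acc < -2))
Answer: WP = acc + n >= -4 and (3*acc >= -5 <-> (((1/2)*acc + 2*n < 2 and 2*acc > 15) -> acc < -2))


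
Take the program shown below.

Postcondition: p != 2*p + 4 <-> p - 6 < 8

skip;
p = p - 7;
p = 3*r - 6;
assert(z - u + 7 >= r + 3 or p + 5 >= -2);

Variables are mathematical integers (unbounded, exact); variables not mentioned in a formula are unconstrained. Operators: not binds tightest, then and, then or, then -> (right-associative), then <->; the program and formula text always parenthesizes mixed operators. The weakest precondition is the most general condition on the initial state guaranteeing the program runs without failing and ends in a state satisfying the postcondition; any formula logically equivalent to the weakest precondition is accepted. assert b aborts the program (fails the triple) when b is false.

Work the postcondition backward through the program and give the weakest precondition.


Working backward. After the program, the postcondition p != 2*p + 4 <-> p - 6 < 8 must hold; in canonical form it is p != -4 <-> p < 14.
Before assert z - u + 7 >= r + 3 or p + 5 >= -2: (z >= r + u - 4 or p >= -7) and (p != -4 <-> p < 14)
Before p := 3*r - 6: (z >= r + u - 4 or 3*r >= -1) and (3*r != 2 <-> 3*r < 20)
Before p := p - 7: (z >= r + u - 4 or 3*r >= -1) and (3*r != 2 <-> 3*r < 20)
Before skip: (z >= r + u - 4 or 3*r >= -1) and (3*r != 2 <-> 3*r < 20)
Answer: WP = (z >= r + u - 4 or 3*r >= -1) and (3*r != 2 <-> 3*r < 20)


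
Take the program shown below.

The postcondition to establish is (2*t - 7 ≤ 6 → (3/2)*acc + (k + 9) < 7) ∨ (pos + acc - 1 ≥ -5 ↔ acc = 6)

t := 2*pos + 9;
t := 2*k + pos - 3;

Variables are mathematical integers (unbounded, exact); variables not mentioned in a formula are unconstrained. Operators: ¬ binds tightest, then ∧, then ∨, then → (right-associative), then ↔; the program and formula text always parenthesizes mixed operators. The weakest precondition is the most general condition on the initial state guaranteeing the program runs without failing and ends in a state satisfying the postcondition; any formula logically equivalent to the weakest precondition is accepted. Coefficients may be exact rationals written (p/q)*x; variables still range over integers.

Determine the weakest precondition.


Working backward. After the program, the postcondition (2*t - 7 ≤ 6 → (3/2)*acc + (k + 9) < 7) ∨ (pos + acc - 1 ≥ -5 ↔ acc = 6) must hold; in canonical form it is (2*t ≤ 13 → (3/2)*acc + k < -2) ∨ (acc + pos ≥ -4 ↔ acc = 6).
Before t := 2*k + pos - 3: (4*k + 2*pos ≤ 19 → (3/2)*acc + k < -2) ∨ (acc + pos ≥ -4 ↔ acc = 6)
Before t := 2*pos + 9: (4*k + 2*pos ≤ 19 → (3/2)*acc + k < -2) ∨ (acc + pos ≥ -4 ↔ acc = 6)
Answer: WP = (4*k + 2*pos ≤ 19 → (3/2)*acc + k < -2) ∨ (acc + pos ≥ -4 ↔ acc = 6)


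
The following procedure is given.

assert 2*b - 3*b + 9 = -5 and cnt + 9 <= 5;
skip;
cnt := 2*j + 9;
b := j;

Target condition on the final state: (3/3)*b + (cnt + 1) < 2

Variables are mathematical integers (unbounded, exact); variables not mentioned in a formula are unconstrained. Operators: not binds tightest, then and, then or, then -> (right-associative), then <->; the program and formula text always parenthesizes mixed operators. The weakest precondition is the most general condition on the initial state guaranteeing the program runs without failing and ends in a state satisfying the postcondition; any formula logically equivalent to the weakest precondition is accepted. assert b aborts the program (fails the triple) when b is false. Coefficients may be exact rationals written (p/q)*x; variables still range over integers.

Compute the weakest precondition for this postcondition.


Working backward. After the program, the postcondition (3/3)*b + (cnt + 1) < 2 must hold; in canonical form it is b + cnt < 1.
Before b := j: cnt + j < 1
Before cnt := 2*j + 9: 3*j < -8
Before skip: 3*j < -8
Before assert 2*b - 3*b + 9 = -5 and cnt + 9 <= 5: b = 14 and cnt <= -4 and 3*j < -8
Answer: WP = b = 14 and cnt <= -4 and 3*j < -8


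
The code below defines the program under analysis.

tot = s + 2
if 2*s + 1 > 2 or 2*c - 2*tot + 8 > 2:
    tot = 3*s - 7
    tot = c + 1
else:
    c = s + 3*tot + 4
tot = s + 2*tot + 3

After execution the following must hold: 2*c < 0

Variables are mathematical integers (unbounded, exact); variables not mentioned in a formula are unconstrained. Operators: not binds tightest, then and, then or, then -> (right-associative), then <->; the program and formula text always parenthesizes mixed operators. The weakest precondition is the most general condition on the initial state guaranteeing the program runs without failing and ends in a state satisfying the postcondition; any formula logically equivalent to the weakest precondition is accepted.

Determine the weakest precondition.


Working backward. After the program, 2*c < 0 must hold.
Before tot := s + 2*tot + 3: 2*c < 0
Then branch requires 2*c < 0; else branch requires 2*s + 6*tot < -8.
Before the if: ((2*s > 1 or 2*c > 2*tot - 6) -> 2*c < 0) and ((not (2*s > 1 or 2*c > 2*tot - 6)) -> 2*s + 6*tot < -8)
Before tot := s + 2: ((2*s > 1 or 2*c > 2*s - 2) -> 2*c < 0) and ((not (2*s > 1 or 2*c > 2*s - 2)) -> 8*s < -20)
Answer: WP = ((2*s > 1 or 2*c > 2*s - 2) -> 2*c < 0) and ((not (2*s > 1 or 2*c > 2*s - 2)) -> 8*s < -20)


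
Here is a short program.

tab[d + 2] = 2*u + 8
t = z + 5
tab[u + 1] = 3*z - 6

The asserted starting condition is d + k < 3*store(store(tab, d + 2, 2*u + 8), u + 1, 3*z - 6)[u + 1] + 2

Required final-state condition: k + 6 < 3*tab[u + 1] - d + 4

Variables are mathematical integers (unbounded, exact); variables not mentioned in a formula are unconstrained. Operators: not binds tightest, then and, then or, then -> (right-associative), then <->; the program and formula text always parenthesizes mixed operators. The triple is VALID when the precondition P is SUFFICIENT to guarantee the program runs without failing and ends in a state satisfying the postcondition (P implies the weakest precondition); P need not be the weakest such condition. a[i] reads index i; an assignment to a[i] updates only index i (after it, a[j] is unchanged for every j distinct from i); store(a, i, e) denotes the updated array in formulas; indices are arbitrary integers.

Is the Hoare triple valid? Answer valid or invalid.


Working backward. After the program, the postcondition k + 6 < 3*tab[u + 1] - d + 4 must hold; in canonical form it is d + k < 3*tab[u + 1] - 2.
Before tab[u + 1] := 3*z - 6: d + k < 3*store(tab, u + 1, 3*z - 6)[u + 1] - 2
Before t := z + 5: d + k < 3*store(tab, u + 1, 3*z - 6)[u + 1] - 2
Before tab[d + 2] := 2*u + 8: d + k < 3*store(store(tab, d + 2, 2*u + 8), u + 1, 3*z - 6)[u + 1] - 2
The weakest precondition is d + k < 3*store(store(tab, d + 2, 2*u + 8), u + 1, 3*z - 6)[u + 1] - 2.
Check whether d + k < 3*store(store(tab, d + 2, 2*u + 8), u + 1, 3*z - 6)[u + 1] + 2 implies it.
Countermodel: at the initial state d = 0, k = -17, tab = {[1] = 0, [2] = 0, elsewhere 0}, u = 0, z = 0, the precondition holds but the weakest precondition fails.
Answer: invalid


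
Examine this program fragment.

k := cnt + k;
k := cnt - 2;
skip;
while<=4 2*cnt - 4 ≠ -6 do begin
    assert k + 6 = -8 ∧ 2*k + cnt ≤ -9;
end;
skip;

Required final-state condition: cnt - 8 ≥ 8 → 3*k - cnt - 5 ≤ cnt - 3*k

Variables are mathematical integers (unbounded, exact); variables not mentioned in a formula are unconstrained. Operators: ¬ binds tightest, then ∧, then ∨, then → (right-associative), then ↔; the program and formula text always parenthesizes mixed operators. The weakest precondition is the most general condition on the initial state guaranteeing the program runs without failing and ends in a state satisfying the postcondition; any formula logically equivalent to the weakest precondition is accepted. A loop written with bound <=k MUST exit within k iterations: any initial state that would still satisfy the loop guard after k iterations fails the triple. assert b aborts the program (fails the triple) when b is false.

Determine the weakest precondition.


Working backward. After the program, the postcondition cnt - 8 ≥ 8 → 3*k - cnt - 5 ≤ cnt - 3*k must hold; in canonical form it is cnt ≥ 16 → 6*k ≤ 2*cnt + 5.
Before skip: cnt ≥ 16 → 6*k ≤ 2*cnt + 5
Before the loop (bound <=4), unroll the exhaustion recursion (WP_0 = exit-now case; WP_j = one more guarded iteration, up to j = 4):
  WP_0: (¬(2*cnt ≠ -2)) ∧ (cnt ≥ 16 → 6*k ≤ 2*cnt + 5)
  WP_1: (2*cnt ≠ -2 → (k = -14 ∧ cnt + 2*k ≤ -9 ∧ (¬(2*cnt ≠ -2)) ∧ (cnt ≥ 16 → 6*k ≤ 2*cnt + 5))) ∧ ((¬(2*cnt ≠ -2)) → (cnt ≥ 16 → 6*k ≤ 2*cnt + 5))
  WP_2: (2*cnt ≠ -2 → (k = -14 ∧ cnt + 2*k ≤ -9 ∧ (2*cnt ≠ -2 → (k = -14 ∧ cnt + 2*k ≤ -9 ∧ (¬(2*cnt ≠ -2)) ∧ (cnt ≥ 16 → 6*k ≤ 2*cnt + 5))) ∧ ((¬(2*cnt ≠ -2)) → (cnt ≥ 16 → 6*k ≤ 2*cnt + 5)))) ∧ ((¬(2*cnt ≠ -2)) → (cnt ≥ 16 → 6*k ≤ 2*cnt + 5))
  WP_3: (2*cnt ≠ -2 → (k = -14 ∧ cnt + 2*k ≤ -9 ∧ (2*cnt ≠ -2 → (k = -14 ∧ cnt + 2*k ≤ -9 ∧ (2*cnt ≠ -2 → (k = -14 ∧ cnt + 2*k ≤ -9 ∧ (¬(2*cnt ≠ -2)) ∧ (cnt ≥ 16 → 6*k ≤ 2*cnt + 5))) ∧ ((¬(2*cnt ≠ -2)) → (cnt ≥ 16 → 6*k ≤ 2*cnt + 5)))) ∧ ((¬(2*cnt ≠ -2)) → (cnt ≥ 16 → 6*k ≤ 2*cnt + 5)))) ∧ ((¬(2*cnt ≠ -2)) → (cnt ≥ 16 → 6*k ≤ 2*cnt + 5))
  WP_4: (2*cnt ≠ -2 → (k = -14 ∧ cnt + 2*k ≤ -9 ∧ (2*cnt ≠ -2 → (k = -14 ∧ cnt + 2*k ≤ -9 ∧ (2*cnt ≠ -2 → (k = -14 ∧ cnt + 2*k ≤ -9 ∧ (2*cnt ≠ -2 → (k = -14 ∧ cnt + 2*k ≤ -9 ∧ (¬(2*cnt ≠ -2)) ∧ (cnt ≥ 16 → 6*k ≤ 2*cnt + 5))) ∧ ((¬(2*cnt ≠ -2)) → (cnt ≥ 16 → 6*k ≤ 2*cnt + 5)))) ∧ ((¬(2*cnt ≠ -2)) → (cnt ≥ 16 → 6*k ≤ 2*cnt + 5)))) ∧ ((¬(2*cnt ≠ -2)) → (cnt ≥ 16 → 6*k ≤ 2*cnt + 5)))) ∧ ((¬(2*cnt ≠ -2)) → (cnt ≥ 16 → 6*k ≤ 2*cnt + 5))
So before the loop: (2*cnt ≠ -2 → (k = -14 ∧ cnt + 2*k ≤ -9 ∧ (2*cnt ≠ -2 → (k = -14 ∧ cnt + 2*k ≤ -9 ∧ (2*cnt ≠ -2 → (k = -14 ∧ cnt + 2*k ≤ -9 ∧ (2*cnt ≠ -2 → (k = -14 ∧ cnt + 2*k ≤ -9 ∧ (¬(2*cnt ≠ -2)) ∧ (cnt ≥ 16 → 6*k ≤ 2*cnt + 5))) ∧ ((¬(2*cnt ≠ -2)) → (cnt ≥ 16 → 6*k ≤ 2*cnt + 5)))) ∧ ((¬(2*cnt ≠ -2)) → (cnt ≥ 16 → 6*k ≤ 2*cnt + 5)))) ∧ ((¬(2*cnt ≠ -2)) → (cnt ≥ 16 → 6*k ≤ 2*cnt + 5)))) ∧ ((¬(2*cnt ≠ -2)) → (cnt ≥ 16 → 6*k ≤ 2*cnt + 5))
Before skip: (2*cnt ≠ -2 → (k = -14 ∧ cnt + 2*k ≤ -9 ∧ (2*cnt ≠ -2 → (k = -14 ∧ cnt + 2*k ≤ -9 ∧ (2*cnt ≠ -2 → (k = -14 ∧ cnt + 2*k ≤ -9 ∧ (2*cnt ≠ -2 → (k = -14 ∧ cnt + 2*k ≤ -9 ∧ (¬(2*cnt ≠ -2)) ∧ (cnt ≥ 16 → 6*k ≤ 2*cnt + 5))) ∧ ((¬(2*cnt ≠ -2)) → (cnt ≥ 16 → 6*k ≤ 2*cnt + 5)))) ∧ ((¬(2*cnt ≠ -2)) → (cnt ≥ 16 → 6*k ≤ 2*cnt + 5)))) ∧ ((¬(2*cnt ≠ -2)) → (cnt ≥ 16 → 6*k ≤ 2*cnt + 5)))) ∧ ((¬(2*cnt ≠ -2)) → (cnt ≥ 16 → 6*k ≤ 2*cnt + 5))
Before k := cnt - 2: (2*cnt ≠ -2 → (cnt = -12 ∧ 3*cnt ≤ -5 ∧ (2*cnt ≠ -2 → (cnt = -12 ∧ 3*cnt ≤ -5 ∧ (2*cnt ≠ -2 → (cnt = -12 ∧ 3*cnt ≤ -5 ∧ (2*cnt ≠ -2 → (cnt = -12 ∧ 3*cnt ≤ -5 ∧ (¬(2*cnt ≠ -2)) ∧ (cnt ≥ 16 → 4*cnt ≤ 17))) ∧ ((¬(2*cnt ≠ -2)) → (cnt ≥ 16 → 4*cnt ≤ 17)))) ∧ ((¬(2*cnt ≠ -2)) → (cnt ≥ 16 → 4*cnt ≤ 17)))) ∧ ((¬(2*cnt ≠ -2)) → (cnt ≥ 16 → 4*cnt ≤ 17)))) ∧ ((¬(2*cnt ≠ -2)) → (cnt ≥ 16 → 4*cnt ≤ 17))
Before k := cnt + k: (2*cnt ≠ -2 → (cnt = -12 ∧ 3*cnt ≤ -5 ∧ (2*cnt ≠ -2 → (cnt = -12 ∧ 3*cnt ≤ -5 ∧ (2*cnt ≠ -2 → (cnt = -12 ∧ 3*cnt ≤ -5 ∧ (2*cnt ≠ -2 → (cnt = -12 ∧ 3*cnt ≤ -5 ∧ (¬(2*cnt ≠ -2)) ∧ (cnt ≥ 16 → 4*cnt ≤ 17))) ∧ ((¬(2*cnt ≠ -2)) → (cnt ≥ 16 → 4*cnt ≤ 17)))) ∧ ((¬(2*cnt ≠ -2)) → (cnt ≥ 16 → 4*cnt ≤ 17)))) ∧ ((¬(2*cnt ≠ -2)) → (cnt ≥ 16 → 4*cnt ≤ 17)))) ∧ ((¬(2*cnt ≠ -2)) → (cnt ≥ 16 → 4*cnt ≤ 17))
Answer: WP = (2*cnt ≠ -2 → (cnt = -12 ∧ 3*cnt ≤ -5 ∧ (2*cnt ≠ -2 → (cnt = -12 ∧ 3*cnt ≤ -5 ∧ (2*cnt ≠ -2 → (cnt = -12 ∧ 3*cnt ≤ -5 ∧ (2*cnt ≠ -2 → (cnt = -12 ∧ 3*cnt ≤ -5 ∧ (¬(2*cnt ≠ -2)) ∧ (cnt ≥ 16 → 4*cnt ≤ 17))) ∧ ((¬(2*cnt ≠ -2)) → (cnt ≥ 16 → 4*cnt ≤ 17)))) ∧ ((¬(2*cnt ≠ -2)) → (cnt ≥ 16 → 4*cnt ≤ 17)))) ∧ ((¬(2*cnt ≠ -2)) → (cnt ≥ 16 → 4*cnt ≤ 17)))) ∧ ((¬(2*cnt ≠ -2)) → (cnt ≥ 16 → 4*cnt ≤ 17))
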